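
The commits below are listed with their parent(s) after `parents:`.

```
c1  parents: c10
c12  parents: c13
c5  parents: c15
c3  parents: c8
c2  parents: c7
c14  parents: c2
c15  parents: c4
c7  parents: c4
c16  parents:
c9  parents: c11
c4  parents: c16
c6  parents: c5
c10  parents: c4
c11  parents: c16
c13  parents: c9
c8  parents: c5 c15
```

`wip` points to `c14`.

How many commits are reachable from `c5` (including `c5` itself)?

Walking parent pointers from c5: reachable set = {c15, c16, c4, c5}.
That is 4 commits.

4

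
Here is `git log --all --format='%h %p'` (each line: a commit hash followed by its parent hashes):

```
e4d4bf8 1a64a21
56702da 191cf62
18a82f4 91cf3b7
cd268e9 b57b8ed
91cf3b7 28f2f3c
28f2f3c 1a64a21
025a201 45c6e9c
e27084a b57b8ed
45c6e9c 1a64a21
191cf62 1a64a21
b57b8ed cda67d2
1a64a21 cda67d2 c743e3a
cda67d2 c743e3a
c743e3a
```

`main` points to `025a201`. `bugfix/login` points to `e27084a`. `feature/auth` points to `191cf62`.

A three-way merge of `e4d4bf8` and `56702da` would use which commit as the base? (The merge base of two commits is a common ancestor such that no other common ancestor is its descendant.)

Ancestors of e4d4bf8: {1a64a21, c743e3a, cda67d2, e4d4bf8}.
Ancestors of 56702da: {191cf62, 1a64a21, 56702da, c743e3a, cda67d2}.
Common ancestors: {1a64a21, c743e3a, cda67d2}.
Among these, 1a64a21 is not an ancestor of any other common ancestor — it is the merge base.

1a64a21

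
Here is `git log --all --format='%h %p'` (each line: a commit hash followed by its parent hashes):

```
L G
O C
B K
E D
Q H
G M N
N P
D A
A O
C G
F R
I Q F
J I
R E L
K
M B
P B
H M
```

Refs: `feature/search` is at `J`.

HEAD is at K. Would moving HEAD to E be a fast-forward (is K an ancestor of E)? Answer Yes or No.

Yes

A fast-forward from K to E is possible iff K is an ancestor of E.
Ancestors of E: {A, B, C, D, E, G, K, M, N, O, P}.
K is among them, so fast-forward is possible.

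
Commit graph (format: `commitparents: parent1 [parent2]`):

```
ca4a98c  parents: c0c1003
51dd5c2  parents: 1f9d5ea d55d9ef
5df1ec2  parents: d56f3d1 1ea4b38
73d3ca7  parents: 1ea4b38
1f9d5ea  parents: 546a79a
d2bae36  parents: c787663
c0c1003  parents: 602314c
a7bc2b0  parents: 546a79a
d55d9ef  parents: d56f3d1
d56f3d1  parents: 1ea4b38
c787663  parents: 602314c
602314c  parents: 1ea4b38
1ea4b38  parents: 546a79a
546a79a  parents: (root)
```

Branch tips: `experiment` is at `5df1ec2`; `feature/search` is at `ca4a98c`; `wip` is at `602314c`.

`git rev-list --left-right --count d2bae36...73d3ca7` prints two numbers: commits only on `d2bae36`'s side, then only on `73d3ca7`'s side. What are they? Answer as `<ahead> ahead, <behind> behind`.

3 ahead, 1 behind

Reachable from d2bae36: {1ea4b38, 546a79a, 602314c, c787663, d2bae36}.
Reachable from 73d3ca7: {1ea4b38, 546a79a, 73d3ca7}.
Only in d2bae36's history (ahead): {602314c, c787663, d2bae36} — 3.
Only in 73d3ca7's history (behind): {73d3ca7} — 1.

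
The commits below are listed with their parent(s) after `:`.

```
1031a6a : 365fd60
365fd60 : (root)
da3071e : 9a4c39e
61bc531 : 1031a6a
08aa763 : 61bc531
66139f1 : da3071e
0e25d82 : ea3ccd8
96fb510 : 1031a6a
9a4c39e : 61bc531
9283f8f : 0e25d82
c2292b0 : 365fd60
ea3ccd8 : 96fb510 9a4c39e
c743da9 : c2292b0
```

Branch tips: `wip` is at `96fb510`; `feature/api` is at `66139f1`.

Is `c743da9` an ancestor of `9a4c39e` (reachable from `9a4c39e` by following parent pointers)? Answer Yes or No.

No

Ancestors of 9a4c39e: {1031a6a, 365fd60, 61bc531, 9a4c39e}.
c743da9 is not in that set, so it is not an ancestor of 9a4c39e.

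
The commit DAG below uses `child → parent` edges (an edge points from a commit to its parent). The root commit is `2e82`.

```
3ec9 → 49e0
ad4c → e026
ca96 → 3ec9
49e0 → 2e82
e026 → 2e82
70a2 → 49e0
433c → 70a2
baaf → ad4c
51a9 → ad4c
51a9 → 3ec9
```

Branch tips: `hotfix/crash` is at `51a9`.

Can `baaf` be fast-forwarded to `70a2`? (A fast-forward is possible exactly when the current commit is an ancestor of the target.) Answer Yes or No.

No

A fast-forward from baaf to 70a2 is possible iff baaf is an ancestor of 70a2.
Ancestors of 70a2: {2e82, 49e0, 70a2}.
baaf is not among them, so fast-forward is not possible.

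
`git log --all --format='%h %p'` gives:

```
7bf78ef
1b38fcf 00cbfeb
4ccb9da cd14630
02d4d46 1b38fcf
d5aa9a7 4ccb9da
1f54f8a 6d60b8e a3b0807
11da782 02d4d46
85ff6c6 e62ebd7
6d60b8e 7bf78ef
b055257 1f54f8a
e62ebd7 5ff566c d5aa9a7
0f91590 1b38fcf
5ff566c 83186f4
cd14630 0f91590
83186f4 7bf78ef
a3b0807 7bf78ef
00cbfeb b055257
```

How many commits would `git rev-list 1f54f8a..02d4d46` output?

4

Reachable from 02d4d46: {00cbfeb, 02d4d46, 1b38fcf, 1f54f8a, 6d60b8e, 7bf78ef, a3b0807, b055257}.
Reachable from 1f54f8a: {1f54f8a, 6d60b8e, 7bf78ef, a3b0807}.
In 02d4d46's history but not 1f54f8a's: {00cbfeb, 02d4d46, 1b38fcf, b055257} — 4 commits.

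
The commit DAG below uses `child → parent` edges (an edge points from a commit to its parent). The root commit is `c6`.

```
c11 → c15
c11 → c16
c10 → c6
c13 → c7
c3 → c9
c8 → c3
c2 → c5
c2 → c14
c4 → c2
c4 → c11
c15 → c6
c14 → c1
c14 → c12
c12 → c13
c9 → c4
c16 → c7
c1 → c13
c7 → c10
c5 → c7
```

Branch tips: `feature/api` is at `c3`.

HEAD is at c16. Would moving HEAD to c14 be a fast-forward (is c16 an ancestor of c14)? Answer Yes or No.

No

A fast-forward from c16 to c14 is possible iff c16 is an ancestor of c14.
Ancestors of c14: {c1, c10, c12, c13, c14, c6, c7}.
c16 is not among them, so fast-forward is not possible.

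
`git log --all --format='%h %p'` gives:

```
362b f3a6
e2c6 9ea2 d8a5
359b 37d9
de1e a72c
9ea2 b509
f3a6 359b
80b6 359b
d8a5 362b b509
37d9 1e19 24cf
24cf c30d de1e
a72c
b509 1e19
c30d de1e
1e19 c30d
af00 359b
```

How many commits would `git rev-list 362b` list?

Walking parent pointers from 362b: reachable set = {1e19, 24cf, 359b, 362b, 37d9, a72c, c30d, de1e, f3a6}.
That is 9 commits.

9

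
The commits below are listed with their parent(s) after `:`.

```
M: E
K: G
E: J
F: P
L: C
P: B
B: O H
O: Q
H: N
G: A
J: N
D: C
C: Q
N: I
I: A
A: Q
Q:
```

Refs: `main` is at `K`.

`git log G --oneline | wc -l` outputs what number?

3

Walking parent pointers from G: reachable set = {A, G, Q}.
That is 3 commits.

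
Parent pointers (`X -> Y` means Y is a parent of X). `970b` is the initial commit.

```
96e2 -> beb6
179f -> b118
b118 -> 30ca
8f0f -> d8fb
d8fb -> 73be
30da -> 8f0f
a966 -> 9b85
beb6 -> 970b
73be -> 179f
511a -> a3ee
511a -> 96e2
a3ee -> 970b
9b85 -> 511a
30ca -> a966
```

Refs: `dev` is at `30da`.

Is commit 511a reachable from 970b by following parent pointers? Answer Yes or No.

Ancestors of 970b: {970b}.
511a is not in that set, so it is not an ancestor of 970b.

No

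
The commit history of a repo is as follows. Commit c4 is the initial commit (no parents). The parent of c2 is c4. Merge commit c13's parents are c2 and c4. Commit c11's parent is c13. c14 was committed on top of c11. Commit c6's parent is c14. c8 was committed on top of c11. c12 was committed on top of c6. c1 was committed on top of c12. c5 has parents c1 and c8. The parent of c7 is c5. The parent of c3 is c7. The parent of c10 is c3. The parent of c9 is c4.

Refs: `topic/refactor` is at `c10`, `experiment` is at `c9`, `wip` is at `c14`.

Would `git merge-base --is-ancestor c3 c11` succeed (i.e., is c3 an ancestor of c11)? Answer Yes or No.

No

Ancestors of c11: {c11, c13, c2, c4}.
c3 is not in that set, so it is not an ancestor of c11.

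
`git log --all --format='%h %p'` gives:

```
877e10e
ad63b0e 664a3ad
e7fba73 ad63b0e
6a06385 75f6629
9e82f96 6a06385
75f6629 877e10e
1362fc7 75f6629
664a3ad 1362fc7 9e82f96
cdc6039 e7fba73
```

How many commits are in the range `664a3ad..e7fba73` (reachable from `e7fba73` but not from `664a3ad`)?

2

Reachable from e7fba73: {1362fc7, 664a3ad, 6a06385, 75f6629, 877e10e, 9e82f96, ad63b0e, e7fba73}.
Reachable from 664a3ad: {1362fc7, 664a3ad, 6a06385, 75f6629, 877e10e, 9e82f96}.
In e7fba73's history but not 664a3ad's: {ad63b0e, e7fba73} — 2 commits.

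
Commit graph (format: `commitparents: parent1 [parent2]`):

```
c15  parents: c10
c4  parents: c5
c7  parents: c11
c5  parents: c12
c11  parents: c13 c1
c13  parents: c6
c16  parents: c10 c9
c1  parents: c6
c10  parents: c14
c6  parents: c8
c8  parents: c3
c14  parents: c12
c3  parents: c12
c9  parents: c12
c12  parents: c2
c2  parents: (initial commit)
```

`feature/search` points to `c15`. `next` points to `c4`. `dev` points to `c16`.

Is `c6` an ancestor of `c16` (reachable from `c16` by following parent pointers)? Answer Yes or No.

No

Ancestors of c16: {c10, c12, c14, c16, c2, c9}.
c6 is not in that set, so it is not an ancestor of c16.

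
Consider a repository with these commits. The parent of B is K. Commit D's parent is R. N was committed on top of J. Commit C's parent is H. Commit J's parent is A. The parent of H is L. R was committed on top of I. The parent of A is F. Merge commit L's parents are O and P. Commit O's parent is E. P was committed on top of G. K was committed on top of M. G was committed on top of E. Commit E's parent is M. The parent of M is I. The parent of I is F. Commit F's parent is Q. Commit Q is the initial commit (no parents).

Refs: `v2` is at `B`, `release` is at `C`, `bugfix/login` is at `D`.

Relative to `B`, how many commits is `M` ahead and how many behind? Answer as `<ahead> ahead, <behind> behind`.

0 ahead, 2 behind

Reachable from M: {F, I, M, Q}.
Reachable from B: {B, F, I, K, M, Q}.
Only in M's history (ahead): {} — 0.
Only in B's history (behind): {B, K} — 2.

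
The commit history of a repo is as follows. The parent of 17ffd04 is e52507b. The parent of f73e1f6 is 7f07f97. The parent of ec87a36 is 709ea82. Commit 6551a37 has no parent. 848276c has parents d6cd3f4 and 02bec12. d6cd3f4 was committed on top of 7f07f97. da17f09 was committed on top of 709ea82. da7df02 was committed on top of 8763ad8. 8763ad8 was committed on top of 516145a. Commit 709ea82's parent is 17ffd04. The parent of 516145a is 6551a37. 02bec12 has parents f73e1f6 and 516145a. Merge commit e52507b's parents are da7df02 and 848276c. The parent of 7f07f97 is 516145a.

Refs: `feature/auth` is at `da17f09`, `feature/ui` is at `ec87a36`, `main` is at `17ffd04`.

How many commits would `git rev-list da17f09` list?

13

Walking parent pointers from da17f09: reachable set = {02bec12, 17ffd04, 516145a, 6551a37, 709ea82, 7f07f97, 848276c, 8763ad8, d6cd3f4, da17f09, da7df02, e52507b, f73e1f6}.
That is 13 commits.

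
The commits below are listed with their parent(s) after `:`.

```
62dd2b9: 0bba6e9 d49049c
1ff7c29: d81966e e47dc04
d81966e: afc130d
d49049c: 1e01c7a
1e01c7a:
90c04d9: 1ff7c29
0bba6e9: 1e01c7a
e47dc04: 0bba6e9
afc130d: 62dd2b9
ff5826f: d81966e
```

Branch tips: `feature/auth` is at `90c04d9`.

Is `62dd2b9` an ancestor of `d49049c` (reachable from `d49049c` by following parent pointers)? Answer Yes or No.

No

Ancestors of d49049c: {1e01c7a, d49049c}.
62dd2b9 is not in that set, so it is not an ancestor of d49049c.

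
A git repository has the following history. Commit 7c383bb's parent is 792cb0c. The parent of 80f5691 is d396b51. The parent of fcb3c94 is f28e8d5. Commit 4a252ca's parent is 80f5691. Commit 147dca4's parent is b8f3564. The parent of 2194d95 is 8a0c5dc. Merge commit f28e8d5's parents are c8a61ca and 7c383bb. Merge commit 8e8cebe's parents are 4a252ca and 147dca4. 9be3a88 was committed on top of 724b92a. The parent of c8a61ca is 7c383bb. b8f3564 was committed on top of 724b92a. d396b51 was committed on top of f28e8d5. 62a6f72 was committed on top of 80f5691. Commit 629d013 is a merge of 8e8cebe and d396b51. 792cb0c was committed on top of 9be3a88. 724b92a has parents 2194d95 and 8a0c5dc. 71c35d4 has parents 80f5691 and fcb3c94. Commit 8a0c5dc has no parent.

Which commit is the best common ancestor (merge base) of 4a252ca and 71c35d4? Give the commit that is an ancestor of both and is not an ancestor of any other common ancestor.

Ancestors of 4a252ca: {2194d95, 4a252ca, 724b92a, 792cb0c, 7c383bb, 80f5691, 8a0c5dc, 9be3a88, c8a61ca, d396b51, f28e8d5}.
Ancestors of 71c35d4: {2194d95, 71c35d4, 724b92a, 792cb0c, 7c383bb, 80f5691, 8a0c5dc, 9be3a88, c8a61ca, d396b51, f28e8d5, fcb3c94}.
Common ancestors: {2194d95, 724b92a, 792cb0c, 7c383bb, 80f5691, 8a0c5dc, 9be3a88, c8a61ca, d396b51, f28e8d5}.
Among these, 80f5691 is not an ancestor of any other common ancestor — it is the merge base.

80f5691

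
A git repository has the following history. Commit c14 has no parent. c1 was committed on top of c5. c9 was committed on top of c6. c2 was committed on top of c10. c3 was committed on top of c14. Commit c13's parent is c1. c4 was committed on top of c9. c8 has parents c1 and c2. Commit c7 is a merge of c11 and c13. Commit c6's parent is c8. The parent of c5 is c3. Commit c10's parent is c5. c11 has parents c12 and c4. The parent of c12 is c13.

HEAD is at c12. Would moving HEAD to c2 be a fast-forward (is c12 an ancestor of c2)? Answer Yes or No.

A fast-forward from c12 to c2 is possible iff c12 is an ancestor of c2.
Ancestors of c2: {c10, c14, c2, c3, c5}.
c12 is not among them, so fast-forward is not possible.

No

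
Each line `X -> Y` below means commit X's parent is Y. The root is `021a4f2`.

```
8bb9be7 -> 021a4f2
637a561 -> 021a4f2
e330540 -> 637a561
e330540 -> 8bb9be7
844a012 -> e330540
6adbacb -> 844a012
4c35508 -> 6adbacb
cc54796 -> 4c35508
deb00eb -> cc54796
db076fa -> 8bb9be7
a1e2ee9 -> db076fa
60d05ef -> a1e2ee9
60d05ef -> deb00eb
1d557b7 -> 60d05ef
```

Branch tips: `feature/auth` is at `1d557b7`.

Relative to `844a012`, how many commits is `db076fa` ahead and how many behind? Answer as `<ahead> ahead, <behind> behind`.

Reachable from db076fa: {021a4f2, 8bb9be7, db076fa}.
Reachable from 844a012: {021a4f2, 637a561, 844a012, 8bb9be7, e330540}.
Only in db076fa's history (ahead): {db076fa} — 1.
Only in 844a012's history (behind): {637a561, 844a012, e330540} — 3.

1 ahead, 3 behind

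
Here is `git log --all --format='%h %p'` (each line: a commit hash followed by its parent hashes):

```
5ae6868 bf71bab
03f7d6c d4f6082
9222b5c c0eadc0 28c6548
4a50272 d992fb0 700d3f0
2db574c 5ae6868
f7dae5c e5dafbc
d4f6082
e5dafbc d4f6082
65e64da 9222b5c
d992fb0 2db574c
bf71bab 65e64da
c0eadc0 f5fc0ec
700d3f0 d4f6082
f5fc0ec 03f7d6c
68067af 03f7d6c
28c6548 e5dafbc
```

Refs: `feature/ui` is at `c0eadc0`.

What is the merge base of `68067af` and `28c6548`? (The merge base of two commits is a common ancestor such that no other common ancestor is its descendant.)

Ancestors of 68067af: {03f7d6c, 68067af, d4f6082}.
Ancestors of 28c6548: {28c6548, d4f6082, e5dafbc}.
Common ancestors: {d4f6082}.
The only common ancestor is d4f6082, so it is the merge base.

d4f6082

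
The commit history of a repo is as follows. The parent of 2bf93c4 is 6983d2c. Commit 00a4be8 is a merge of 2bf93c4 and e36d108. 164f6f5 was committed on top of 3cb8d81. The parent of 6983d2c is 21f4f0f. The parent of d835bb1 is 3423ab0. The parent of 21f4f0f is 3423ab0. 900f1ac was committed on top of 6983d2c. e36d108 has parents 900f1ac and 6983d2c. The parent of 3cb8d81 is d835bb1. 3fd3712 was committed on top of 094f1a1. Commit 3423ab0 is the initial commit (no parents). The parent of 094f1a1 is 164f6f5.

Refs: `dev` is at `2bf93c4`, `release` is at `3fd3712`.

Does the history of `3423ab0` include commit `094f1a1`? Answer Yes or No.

No

Ancestors of 3423ab0: {3423ab0}.
094f1a1 is not in that set, so it is not an ancestor of 3423ab0.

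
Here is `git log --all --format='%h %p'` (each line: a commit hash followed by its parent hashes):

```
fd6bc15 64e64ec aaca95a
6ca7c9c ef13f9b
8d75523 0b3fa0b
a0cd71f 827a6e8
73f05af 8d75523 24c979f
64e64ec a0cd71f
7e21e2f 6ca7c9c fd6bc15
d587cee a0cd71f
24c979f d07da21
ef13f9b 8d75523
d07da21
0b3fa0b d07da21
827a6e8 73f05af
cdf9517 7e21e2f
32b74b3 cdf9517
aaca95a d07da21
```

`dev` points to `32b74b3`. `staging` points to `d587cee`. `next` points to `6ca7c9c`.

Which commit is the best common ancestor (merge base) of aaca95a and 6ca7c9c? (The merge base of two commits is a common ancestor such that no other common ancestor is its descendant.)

d07da21

Ancestors of aaca95a: {aaca95a, d07da21}.
Ancestors of 6ca7c9c: {0b3fa0b, 6ca7c9c, 8d75523, d07da21, ef13f9b}.
Common ancestors: {d07da21}.
The only common ancestor is d07da21, so it is the merge base.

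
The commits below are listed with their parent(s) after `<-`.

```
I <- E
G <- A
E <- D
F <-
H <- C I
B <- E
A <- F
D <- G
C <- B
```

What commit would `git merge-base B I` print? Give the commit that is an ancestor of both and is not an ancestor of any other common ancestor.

Ancestors of B: {A, B, D, E, F, G}.
Ancestors of I: {A, D, E, F, G, I}.
Common ancestors: {A, D, E, F, G}.
Among these, E is not an ancestor of any other common ancestor — it is the merge base.

E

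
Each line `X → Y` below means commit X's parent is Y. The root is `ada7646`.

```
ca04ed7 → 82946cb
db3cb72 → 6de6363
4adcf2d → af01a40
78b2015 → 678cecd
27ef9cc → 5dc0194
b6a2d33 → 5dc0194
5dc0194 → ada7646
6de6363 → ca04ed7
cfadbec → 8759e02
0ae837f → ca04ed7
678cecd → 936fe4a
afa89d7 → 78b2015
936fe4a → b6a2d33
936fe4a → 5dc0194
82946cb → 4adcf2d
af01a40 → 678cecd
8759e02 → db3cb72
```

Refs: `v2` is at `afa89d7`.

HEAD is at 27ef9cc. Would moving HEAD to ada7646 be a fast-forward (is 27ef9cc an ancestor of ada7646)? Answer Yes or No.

A fast-forward from 27ef9cc to ada7646 is possible iff 27ef9cc is an ancestor of ada7646.
Ancestors of ada7646: {ada7646}.
27ef9cc is not among them, so fast-forward is not possible.

No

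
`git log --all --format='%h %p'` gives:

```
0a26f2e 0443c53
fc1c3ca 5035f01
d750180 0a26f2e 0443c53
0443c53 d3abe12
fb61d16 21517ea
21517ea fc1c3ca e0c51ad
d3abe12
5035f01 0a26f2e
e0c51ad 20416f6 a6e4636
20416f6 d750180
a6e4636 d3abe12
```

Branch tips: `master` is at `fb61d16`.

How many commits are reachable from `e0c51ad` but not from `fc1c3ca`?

Reachable from e0c51ad: {0443c53, 0a26f2e, 20416f6, a6e4636, d3abe12, d750180, e0c51ad}.
Reachable from fc1c3ca: {0443c53, 0a26f2e, 5035f01, d3abe12, fc1c3ca}.
In e0c51ad's history but not fc1c3ca's: {20416f6, a6e4636, d750180, e0c51ad} — 4 commits.

4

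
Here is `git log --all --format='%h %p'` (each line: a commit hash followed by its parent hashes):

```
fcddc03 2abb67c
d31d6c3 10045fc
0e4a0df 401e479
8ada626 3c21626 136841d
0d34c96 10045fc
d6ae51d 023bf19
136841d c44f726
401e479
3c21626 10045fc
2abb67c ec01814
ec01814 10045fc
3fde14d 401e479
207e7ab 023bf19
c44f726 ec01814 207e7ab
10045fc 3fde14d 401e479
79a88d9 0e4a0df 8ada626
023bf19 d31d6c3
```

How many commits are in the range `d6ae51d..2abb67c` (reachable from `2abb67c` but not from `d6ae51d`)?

Reachable from 2abb67c: {10045fc, 2abb67c, 3fde14d, 401e479, ec01814}.
Reachable from d6ae51d: {023bf19, 10045fc, 3fde14d, 401e479, d31d6c3, d6ae51d}.
In 2abb67c's history but not d6ae51d's: {2abb67c, ec01814} — 2 commits.

2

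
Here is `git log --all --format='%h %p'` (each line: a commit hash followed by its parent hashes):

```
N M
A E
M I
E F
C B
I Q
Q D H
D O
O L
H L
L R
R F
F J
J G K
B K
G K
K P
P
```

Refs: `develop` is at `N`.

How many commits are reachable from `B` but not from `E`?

Reachable from B: {B, K, P}.
Reachable from E: {E, F, G, J, K, P}.
In B's history but not E's: {B} — 1 commit.

1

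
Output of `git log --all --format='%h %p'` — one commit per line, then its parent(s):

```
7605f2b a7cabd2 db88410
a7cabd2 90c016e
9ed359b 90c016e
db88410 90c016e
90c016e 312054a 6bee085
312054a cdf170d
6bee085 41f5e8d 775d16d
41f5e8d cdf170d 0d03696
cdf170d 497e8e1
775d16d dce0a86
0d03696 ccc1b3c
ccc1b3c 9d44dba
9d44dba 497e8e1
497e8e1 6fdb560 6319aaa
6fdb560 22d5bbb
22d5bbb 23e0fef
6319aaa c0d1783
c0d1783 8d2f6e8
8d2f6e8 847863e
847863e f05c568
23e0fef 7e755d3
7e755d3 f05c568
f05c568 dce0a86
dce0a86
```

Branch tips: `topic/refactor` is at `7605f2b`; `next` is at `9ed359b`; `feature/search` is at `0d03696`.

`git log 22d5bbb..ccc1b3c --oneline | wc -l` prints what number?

Reachable from ccc1b3c: {22d5bbb, 23e0fef, 497e8e1, 6319aaa, 6fdb560, 7e755d3, 847863e, 8d2f6e8, 9d44dba, c0d1783, ccc1b3c, dce0a86, f05c568}.
Reachable from 22d5bbb: {22d5bbb, 23e0fef, 7e755d3, dce0a86, f05c568}.
In ccc1b3c's history but not 22d5bbb's: {497e8e1, 6319aaa, 6fdb560, 847863e, 8d2f6e8, 9d44dba, c0d1783, ccc1b3c} — 8 commits.

8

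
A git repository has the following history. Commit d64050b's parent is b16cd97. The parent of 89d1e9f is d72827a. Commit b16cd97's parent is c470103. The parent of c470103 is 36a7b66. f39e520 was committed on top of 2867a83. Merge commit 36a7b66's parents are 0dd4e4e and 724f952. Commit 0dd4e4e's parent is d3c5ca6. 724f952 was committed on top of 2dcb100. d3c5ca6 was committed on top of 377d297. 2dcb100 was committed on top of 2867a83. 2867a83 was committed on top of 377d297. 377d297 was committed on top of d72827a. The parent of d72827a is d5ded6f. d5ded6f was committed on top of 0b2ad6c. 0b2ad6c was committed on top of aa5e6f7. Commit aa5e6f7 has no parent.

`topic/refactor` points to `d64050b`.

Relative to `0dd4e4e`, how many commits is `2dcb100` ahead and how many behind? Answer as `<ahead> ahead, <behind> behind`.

2 ahead, 2 behind

Reachable from 2dcb100: {0b2ad6c, 2867a83, 2dcb100, 377d297, aa5e6f7, d5ded6f, d72827a}.
Reachable from 0dd4e4e: {0b2ad6c, 0dd4e4e, 377d297, aa5e6f7, d3c5ca6, d5ded6f, d72827a}.
Only in 2dcb100's history (ahead): {2867a83, 2dcb100} — 2.
Only in 0dd4e4e's history (behind): {0dd4e4e, d3c5ca6} — 2.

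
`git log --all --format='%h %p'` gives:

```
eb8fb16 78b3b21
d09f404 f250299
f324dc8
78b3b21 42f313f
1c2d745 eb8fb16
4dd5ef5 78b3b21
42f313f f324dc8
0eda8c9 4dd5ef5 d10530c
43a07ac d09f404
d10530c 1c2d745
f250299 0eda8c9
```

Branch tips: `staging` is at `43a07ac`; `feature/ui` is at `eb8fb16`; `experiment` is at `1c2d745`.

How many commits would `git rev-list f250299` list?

9

Walking parent pointers from f250299: reachable set = {0eda8c9, 1c2d745, 42f313f, 4dd5ef5, 78b3b21, d10530c, eb8fb16, f250299, f324dc8}.
That is 9 commits.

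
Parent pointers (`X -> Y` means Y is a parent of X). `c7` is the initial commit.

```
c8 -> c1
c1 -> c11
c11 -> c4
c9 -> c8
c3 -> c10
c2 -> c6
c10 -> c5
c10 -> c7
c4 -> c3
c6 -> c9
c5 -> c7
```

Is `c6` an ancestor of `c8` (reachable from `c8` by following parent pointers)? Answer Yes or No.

No

Ancestors of c8: {c1, c10, c11, c3, c4, c5, c7, c8}.
c6 is not in that set, so it is not an ancestor of c8.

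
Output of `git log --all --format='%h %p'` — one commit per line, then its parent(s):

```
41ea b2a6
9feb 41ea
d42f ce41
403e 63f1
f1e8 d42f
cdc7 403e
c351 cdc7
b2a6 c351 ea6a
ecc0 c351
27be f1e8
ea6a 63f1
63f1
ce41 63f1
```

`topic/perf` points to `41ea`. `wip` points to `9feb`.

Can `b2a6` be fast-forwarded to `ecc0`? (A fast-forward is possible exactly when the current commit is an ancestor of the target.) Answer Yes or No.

A fast-forward from b2a6 to ecc0 is possible iff b2a6 is an ancestor of ecc0.
Ancestors of ecc0: {403e, 63f1, c351, cdc7, ecc0}.
b2a6 is not among them, so fast-forward is not possible.

No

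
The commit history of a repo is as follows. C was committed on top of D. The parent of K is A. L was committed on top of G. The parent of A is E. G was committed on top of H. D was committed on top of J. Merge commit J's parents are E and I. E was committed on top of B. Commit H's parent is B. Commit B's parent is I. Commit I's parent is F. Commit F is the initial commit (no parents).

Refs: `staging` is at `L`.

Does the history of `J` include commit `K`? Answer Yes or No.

Ancestors of J: {B, E, F, I, J}.
K is not in that set, so it is not an ancestor of J.

No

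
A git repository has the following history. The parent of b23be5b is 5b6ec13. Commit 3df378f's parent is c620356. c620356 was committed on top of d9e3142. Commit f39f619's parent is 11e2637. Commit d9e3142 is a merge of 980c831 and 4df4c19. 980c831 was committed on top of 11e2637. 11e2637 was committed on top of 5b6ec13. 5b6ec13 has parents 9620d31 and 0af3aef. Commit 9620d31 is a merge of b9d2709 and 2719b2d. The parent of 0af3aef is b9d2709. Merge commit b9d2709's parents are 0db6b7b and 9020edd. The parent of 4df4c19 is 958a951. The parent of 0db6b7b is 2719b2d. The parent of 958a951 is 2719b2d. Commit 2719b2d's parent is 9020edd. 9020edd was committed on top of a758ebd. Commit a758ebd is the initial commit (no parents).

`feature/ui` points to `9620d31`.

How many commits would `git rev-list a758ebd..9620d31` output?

5

Reachable from 9620d31: {0db6b7b, 2719b2d, 9020edd, 9620d31, a758ebd, b9d2709}.
Reachable from a758ebd: {a758ebd}.
In 9620d31's history but not a758ebd's: {0db6b7b, 2719b2d, 9020edd, 9620d31, b9d2709} — 5 commits.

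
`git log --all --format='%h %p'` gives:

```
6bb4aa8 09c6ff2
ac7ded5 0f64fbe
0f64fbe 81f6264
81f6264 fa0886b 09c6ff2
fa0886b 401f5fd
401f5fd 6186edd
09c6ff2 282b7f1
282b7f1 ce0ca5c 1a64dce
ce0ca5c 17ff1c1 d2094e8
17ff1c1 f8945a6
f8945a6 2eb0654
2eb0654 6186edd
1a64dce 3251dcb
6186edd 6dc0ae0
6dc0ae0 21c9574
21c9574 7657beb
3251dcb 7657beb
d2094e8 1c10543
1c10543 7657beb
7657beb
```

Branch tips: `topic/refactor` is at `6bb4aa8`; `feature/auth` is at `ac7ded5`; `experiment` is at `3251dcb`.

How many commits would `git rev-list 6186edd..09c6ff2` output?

10

Reachable from 09c6ff2: {09c6ff2, 17ff1c1, 1a64dce, 1c10543, 21c9574, 282b7f1, 2eb0654, 3251dcb, 6186edd, 6dc0ae0, 7657beb, ce0ca5c, d2094e8, f8945a6}.
Reachable from 6186edd: {21c9574, 6186edd, 6dc0ae0, 7657beb}.
In 09c6ff2's history but not 6186edd's: {09c6ff2, 17ff1c1, 1a64dce, 1c10543, 282b7f1, 2eb0654, 3251dcb, ce0ca5c, d2094e8, f8945a6} — 10 commits.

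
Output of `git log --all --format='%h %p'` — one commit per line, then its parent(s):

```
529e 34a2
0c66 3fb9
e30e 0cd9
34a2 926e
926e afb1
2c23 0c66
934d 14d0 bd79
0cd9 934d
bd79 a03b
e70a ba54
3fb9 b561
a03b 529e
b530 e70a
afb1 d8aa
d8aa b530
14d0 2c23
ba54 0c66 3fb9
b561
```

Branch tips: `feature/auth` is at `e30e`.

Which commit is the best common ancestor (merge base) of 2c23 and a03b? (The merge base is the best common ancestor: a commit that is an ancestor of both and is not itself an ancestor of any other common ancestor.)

Ancestors of 2c23: {0c66, 2c23, 3fb9, b561}.
Ancestors of a03b: {0c66, 34a2, 3fb9, 529e, 926e, a03b, afb1, b530, b561, ba54, d8aa, e70a}.
Common ancestors: {0c66, 3fb9, b561}.
Among these, 0c66 is not an ancestor of any other common ancestor — it is the merge base.

0c66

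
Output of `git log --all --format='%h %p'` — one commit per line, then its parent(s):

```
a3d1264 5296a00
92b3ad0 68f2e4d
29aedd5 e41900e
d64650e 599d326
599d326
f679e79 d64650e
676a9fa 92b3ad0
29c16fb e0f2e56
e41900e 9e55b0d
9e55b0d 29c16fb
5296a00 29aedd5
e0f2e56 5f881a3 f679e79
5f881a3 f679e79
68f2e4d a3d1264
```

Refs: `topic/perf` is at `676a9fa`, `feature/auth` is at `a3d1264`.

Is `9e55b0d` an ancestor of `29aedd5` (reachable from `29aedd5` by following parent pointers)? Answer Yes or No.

Ancestors of 29aedd5 (commits reachable by following parents): {29aedd5, 29c16fb, 599d326, 5f881a3, 9e55b0d, d64650e, e0f2e56, e41900e, f679e79}.
9e55b0d is in that set, so it is an ancestor of 29aedd5.

Yes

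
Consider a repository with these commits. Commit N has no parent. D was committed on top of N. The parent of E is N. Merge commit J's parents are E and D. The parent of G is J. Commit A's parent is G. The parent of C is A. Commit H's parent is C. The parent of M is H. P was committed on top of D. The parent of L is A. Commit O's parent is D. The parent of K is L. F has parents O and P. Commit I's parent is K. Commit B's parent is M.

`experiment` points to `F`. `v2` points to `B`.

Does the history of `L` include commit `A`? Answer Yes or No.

Ancestors of L (commits reachable by following parents): {A, D, E, G, J, L, N}.
A is in that set, so it is an ancestor of L.

Yes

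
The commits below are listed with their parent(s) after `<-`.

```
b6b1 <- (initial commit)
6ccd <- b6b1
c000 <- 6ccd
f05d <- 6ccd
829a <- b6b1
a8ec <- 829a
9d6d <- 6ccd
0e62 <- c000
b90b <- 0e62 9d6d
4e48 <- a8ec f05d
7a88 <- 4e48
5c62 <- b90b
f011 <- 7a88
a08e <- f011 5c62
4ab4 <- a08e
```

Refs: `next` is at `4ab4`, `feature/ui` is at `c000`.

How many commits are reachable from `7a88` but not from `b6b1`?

6

Reachable from 7a88: {4e48, 6ccd, 7a88, 829a, a8ec, b6b1, f05d}.
Reachable from b6b1: {b6b1}.
In 7a88's history but not b6b1's: {4e48, 6ccd, 7a88, 829a, a8ec, f05d} — 6 commits.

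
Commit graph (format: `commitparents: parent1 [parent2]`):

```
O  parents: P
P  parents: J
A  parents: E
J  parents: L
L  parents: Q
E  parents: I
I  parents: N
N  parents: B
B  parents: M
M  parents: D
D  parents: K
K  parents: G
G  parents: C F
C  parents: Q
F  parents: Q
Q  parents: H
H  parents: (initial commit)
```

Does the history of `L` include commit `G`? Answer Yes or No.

No

Ancestors of L: {H, L, Q}.
G is not in that set, so it is not an ancestor of L.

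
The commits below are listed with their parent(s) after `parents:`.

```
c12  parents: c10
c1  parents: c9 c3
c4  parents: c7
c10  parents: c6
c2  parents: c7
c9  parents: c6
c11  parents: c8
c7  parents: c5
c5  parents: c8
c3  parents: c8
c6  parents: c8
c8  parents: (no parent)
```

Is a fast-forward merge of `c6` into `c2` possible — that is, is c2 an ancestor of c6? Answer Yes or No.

A fast-forward from c2 to c6 is possible iff c2 is an ancestor of c6.
Ancestors of c6: {c6, c8}.
c2 is not among them, so fast-forward is not possible.

No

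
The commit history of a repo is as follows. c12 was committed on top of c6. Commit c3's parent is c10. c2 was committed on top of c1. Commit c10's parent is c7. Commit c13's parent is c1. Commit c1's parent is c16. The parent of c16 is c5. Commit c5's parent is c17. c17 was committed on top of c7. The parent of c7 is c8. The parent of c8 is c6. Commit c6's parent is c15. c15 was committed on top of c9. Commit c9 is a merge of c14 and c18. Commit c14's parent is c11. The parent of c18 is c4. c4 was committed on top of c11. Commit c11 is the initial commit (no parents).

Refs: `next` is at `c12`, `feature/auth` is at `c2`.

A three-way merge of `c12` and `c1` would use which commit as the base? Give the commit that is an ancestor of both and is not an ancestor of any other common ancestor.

Ancestors of c12: {c11, c12, c14, c15, c18, c4, c6, c9}.
Ancestors of c1: {c1, c11, c14, c15, c16, c17, c18, c4, c5, c6, c7, c8, c9}.
Common ancestors: {c11, c14, c15, c18, c4, c6, c9}.
Among these, c6 is not an ancestor of any other common ancestor — it is the merge base.

c6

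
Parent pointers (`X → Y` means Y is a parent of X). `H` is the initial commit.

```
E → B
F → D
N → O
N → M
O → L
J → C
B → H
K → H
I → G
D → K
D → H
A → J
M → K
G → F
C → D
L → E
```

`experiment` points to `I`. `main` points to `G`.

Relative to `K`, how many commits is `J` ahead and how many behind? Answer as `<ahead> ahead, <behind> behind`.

Reachable from J: {C, D, H, J, K}.
Reachable from K: {H, K}.
Only in J's history (ahead): {C, D, J} — 3.
Only in K's history (behind): {} — 0.

3 ahead, 0 behind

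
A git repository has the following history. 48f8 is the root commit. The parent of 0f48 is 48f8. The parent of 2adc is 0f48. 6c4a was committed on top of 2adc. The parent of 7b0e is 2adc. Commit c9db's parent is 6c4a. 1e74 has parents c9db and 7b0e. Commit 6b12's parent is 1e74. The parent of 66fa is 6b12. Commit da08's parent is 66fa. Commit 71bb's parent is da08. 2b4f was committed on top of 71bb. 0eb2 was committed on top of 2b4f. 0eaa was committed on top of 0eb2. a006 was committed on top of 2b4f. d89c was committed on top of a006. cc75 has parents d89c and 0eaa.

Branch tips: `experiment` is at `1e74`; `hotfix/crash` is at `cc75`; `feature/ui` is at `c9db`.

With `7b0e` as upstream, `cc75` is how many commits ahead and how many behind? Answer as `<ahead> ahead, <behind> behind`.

Reachable from cc75: {0eaa, 0eb2, 0f48, 1e74, 2adc, 2b4f, 48f8, 66fa, 6b12, 6c4a, 71bb, 7b0e, a006, c9db, cc75, d89c, da08}.
Reachable from 7b0e: {0f48, 2adc, 48f8, 7b0e}.
Only in cc75's history (ahead): {0eaa, 0eb2, 1e74, 2b4f, 66fa, 6b12, 6c4a, 71bb, a006, c9db, cc75, d89c, da08} — 13.
Only in 7b0e's history (behind): {} — 0.

13 ahead, 0 behind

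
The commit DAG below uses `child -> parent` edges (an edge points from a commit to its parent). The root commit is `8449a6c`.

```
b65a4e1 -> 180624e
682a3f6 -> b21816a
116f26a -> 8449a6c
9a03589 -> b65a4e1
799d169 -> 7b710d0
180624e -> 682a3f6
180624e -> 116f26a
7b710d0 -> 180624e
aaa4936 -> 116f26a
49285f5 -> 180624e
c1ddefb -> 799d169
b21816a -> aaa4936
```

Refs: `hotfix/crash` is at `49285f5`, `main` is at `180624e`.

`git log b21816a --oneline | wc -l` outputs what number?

4

Walking parent pointers from b21816a: reachable set = {116f26a, 8449a6c, aaa4936, b21816a}.
That is 4 commits.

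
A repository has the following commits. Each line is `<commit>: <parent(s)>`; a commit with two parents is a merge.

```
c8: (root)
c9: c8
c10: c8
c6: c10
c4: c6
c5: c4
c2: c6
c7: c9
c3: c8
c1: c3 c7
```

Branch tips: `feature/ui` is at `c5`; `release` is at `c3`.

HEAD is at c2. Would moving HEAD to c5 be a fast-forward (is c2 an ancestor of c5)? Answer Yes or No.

A fast-forward from c2 to c5 is possible iff c2 is an ancestor of c5.
Ancestors of c5: {c10, c4, c5, c6, c8}.
c2 is not among them, so fast-forward is not possible.

No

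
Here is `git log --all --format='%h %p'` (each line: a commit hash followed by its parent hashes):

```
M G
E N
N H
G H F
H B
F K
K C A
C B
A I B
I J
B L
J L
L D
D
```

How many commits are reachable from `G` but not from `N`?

7

Reachable from G: {A, B, C, D, F, G, H, I, J, K, L}.
Reachable from N: {B, D, H, L, N}.
In G's history but not N's: {A, C, F, G, I, J, K} — 7 commits.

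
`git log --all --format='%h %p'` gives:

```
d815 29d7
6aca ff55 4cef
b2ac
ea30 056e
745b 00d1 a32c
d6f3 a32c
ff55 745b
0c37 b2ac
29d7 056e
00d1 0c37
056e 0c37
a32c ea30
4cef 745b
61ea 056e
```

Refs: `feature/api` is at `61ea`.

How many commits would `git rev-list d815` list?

Walking parent pointers from d815: reachable set = {056e, 0c37, 29d7, b2ac, d815}.
That is 5 commits.

5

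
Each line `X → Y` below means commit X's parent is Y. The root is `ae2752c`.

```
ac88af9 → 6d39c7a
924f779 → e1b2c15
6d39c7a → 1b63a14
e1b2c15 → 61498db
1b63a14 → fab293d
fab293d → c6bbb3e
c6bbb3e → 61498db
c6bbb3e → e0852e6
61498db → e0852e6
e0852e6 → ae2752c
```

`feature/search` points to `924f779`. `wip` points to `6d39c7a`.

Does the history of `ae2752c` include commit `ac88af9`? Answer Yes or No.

No

Ancestors of ae2752c: {ae2752c}.
ac88af9 is not in that set, so it is not an ancestor of ae2752c.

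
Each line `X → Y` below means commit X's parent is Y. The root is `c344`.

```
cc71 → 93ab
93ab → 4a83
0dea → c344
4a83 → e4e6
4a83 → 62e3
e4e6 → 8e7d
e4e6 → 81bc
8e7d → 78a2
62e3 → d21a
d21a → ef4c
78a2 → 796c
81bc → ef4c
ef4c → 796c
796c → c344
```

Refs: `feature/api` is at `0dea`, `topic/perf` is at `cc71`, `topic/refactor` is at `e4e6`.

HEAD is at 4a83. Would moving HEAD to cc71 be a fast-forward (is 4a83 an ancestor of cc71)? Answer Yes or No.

A fast-forward from 4a83 to cc71 is possible iff 4a83 is an ancestor of cc71.
Ancestors of cc71: {4a83, 62e3, 78a2, 796c, 81bc, 8e7d, 93ab, c344, cc71, d21a, e4e6, ef4c}.
4a83 is among them, so fast-forward is possible.

Yes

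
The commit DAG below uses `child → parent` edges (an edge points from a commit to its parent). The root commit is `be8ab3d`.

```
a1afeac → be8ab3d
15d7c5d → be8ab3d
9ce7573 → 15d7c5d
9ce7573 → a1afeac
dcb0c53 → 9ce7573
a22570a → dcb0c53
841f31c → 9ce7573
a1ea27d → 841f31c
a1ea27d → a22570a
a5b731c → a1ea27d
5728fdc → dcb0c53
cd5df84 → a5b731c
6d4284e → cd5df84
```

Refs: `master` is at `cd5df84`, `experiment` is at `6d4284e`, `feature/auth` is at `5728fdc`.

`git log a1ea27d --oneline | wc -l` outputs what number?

Walking parent pointers from a1ea27d: reachable set = {15d7c5d, 841f31c, 9ce7573, a1afeac, a1ea27d, a22570a, be8ab3d, dcb0c53}.
That is 8 commits.

8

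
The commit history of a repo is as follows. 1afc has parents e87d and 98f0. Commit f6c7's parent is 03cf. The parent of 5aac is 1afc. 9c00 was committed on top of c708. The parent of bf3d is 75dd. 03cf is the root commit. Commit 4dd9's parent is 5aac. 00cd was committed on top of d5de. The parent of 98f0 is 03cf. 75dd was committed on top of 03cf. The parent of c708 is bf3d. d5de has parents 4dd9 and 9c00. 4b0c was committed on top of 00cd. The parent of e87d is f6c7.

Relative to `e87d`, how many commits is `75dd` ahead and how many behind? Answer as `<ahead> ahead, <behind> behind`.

Reachable from 75dd: {03cf, 75dd}.
Reachable from e87d: {03cf, e87d, f6c7}.
Only in 75dd's history (ahead): {75dd} — 1.
Only in e87d's history (behind): {e87d, f6c7} — 2.

1 ahead, 2 behind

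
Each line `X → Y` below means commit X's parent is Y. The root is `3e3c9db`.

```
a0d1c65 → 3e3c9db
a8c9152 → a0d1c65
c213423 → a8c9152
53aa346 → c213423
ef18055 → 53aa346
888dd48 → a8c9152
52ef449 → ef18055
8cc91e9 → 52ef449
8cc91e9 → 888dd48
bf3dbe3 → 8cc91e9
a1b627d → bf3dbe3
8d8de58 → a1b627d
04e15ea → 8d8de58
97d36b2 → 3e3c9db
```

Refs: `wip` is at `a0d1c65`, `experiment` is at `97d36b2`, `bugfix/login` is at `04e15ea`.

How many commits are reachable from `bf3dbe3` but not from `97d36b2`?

9

Reachable from bf3dbe3: {3e3c9db, 52ef449, 53aa346, 888dd48, 8cc91e9, a0d1c65, a8c9152, bf3dbe3, c213423, ef18055}.
Reachable from 97d36b2: {3e3c9db, 97d36b2}.
In bf3dbe3's history but not 97d36b2's: {52ef449, 53aa346, 888dd48, 8cc91e9, a0d1c65, a8c9152, bf3dbe3, c213423, ef18055} — 9 commits.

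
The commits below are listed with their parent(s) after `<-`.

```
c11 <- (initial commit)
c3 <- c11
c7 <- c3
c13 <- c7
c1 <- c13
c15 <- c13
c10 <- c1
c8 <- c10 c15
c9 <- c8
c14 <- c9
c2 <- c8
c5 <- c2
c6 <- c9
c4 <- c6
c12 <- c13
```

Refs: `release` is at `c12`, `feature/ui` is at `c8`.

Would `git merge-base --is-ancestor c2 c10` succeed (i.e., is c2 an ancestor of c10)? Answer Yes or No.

No

Ancestors of c10: {c1, c10, c11, c13, c3, c7}.
c2 is not in that set, so it is not an ancestor of c10.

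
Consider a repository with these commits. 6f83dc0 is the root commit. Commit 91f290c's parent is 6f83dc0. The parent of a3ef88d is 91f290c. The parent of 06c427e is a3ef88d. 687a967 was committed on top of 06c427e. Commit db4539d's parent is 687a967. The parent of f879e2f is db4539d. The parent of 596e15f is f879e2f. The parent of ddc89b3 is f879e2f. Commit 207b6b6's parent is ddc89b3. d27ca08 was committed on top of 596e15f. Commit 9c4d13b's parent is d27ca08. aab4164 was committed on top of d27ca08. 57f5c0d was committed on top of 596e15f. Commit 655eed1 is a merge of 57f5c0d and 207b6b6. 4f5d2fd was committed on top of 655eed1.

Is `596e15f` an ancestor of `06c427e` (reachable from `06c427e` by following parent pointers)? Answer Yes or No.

No

Ancestors of 06c427e: {06c427e, 6f83dc0, 91f290c, a3ef88d}.
596e15f is not in that set, so it is not an ancestor of 06c427e.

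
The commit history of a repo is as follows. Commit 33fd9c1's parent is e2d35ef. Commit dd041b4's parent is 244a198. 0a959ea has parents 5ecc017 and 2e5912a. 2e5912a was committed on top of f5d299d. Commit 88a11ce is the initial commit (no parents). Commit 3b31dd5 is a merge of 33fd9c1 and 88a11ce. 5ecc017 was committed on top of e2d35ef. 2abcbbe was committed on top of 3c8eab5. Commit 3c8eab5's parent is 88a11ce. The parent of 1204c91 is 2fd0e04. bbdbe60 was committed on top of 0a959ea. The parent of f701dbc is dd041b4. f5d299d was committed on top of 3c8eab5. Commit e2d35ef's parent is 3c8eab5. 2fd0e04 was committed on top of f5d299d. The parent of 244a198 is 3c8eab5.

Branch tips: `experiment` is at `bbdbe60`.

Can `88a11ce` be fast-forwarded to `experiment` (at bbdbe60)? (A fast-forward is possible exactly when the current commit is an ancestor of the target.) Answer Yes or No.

A fast-forward from 88a11ce to bbdbe60 is possible iff 88a11ce is an ancestor of bbdbe60.
Ancestors of bbdbe60: {0a959ea, 2e5912a, 3c8eab5, 5ecc017, 88a11ce, bbdbe60, e2d35ef, f5d299d}.
88a11ce is among them, so fast-forward is possible.

Yes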